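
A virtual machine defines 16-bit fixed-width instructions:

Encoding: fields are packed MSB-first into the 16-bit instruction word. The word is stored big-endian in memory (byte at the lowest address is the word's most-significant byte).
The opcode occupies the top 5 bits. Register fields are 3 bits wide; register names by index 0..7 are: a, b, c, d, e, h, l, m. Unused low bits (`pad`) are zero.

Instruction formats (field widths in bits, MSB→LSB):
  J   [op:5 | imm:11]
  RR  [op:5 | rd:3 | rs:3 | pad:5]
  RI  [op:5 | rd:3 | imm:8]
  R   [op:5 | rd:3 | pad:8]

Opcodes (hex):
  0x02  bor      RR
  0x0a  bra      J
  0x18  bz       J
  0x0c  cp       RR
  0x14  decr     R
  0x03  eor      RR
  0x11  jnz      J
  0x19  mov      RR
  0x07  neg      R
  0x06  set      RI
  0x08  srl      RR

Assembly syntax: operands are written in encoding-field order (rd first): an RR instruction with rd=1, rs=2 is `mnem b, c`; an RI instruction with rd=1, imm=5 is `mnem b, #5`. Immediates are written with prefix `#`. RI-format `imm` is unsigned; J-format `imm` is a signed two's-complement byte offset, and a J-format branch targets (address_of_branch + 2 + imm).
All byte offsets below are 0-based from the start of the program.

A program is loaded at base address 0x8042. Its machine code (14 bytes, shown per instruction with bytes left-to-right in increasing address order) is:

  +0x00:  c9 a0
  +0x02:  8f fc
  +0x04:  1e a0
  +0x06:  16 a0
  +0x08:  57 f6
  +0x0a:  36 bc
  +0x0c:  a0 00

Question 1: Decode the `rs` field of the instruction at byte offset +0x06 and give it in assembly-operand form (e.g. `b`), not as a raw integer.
h

+0x06: 16 a0 ⇒ word 0x16a0 (big)
  top 5b → 0x2 → bor [RR]
  rd: (w>>8)&0x7=0x6 → l
  rs: (w>>5)&0x7=0x5 → h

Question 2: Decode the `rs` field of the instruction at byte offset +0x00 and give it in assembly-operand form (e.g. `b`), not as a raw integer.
h

off 0x00: read c9 a0 as big → 0xc9a0
  op=0xc9a0>>11=0x19 ⇒ mov (RR)
  rd: (w>>8)&0x7=0x1 → b
  rs: (w>>5)&0x7=0x5 → h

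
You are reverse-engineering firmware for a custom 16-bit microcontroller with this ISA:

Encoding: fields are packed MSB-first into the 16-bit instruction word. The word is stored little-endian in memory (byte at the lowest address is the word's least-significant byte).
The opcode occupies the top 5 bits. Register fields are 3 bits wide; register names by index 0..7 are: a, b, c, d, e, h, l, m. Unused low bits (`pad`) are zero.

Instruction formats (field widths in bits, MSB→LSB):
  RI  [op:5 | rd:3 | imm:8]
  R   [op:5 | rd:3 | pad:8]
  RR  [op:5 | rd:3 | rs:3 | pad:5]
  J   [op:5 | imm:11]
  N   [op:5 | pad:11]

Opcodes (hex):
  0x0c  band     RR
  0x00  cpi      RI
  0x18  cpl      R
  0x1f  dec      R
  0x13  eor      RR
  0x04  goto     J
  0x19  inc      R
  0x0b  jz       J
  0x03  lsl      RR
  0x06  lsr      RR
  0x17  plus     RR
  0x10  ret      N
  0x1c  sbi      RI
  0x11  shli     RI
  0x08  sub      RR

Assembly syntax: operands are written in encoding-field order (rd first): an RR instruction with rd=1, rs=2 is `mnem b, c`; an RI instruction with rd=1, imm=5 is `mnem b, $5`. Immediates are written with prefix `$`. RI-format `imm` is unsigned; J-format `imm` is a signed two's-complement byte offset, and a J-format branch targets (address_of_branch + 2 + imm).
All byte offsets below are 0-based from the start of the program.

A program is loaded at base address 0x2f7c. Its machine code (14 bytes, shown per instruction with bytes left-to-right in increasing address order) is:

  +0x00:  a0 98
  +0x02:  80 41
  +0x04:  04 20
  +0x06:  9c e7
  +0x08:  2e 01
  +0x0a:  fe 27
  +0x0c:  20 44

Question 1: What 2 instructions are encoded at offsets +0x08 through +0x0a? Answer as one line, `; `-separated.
cpi b, $46; goto $-2

[08] 2e 01 → 0x012e
  top 5b → 0x0 → cpi [RI]
  [10:8] rd=1 = b
  [7:0] imm=46 = $46
[0a] fe 27 → 0x27fe
  top 5b → 0x4 → goto [J]
  [10:0] imm=2046 (s11→-2) = $-2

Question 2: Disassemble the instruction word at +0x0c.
sub e, b

off 0x0c: read 20 44 as little → 0x4420
  top 5b → 0x8 → sub [RR]
  rd@[10:8]=0x4 ⇒ e
  rs@[7:5]=0x1 ⇒ b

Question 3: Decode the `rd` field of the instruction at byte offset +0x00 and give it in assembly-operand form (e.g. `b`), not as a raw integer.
a

off 0x00: read a0 98 as little → 0x98a0
  top 5b → 0x13 → eor [RR]
  rd@[10:8]=0x0 ⇒ a
  rs@[7:5]=0x5 ⇒ h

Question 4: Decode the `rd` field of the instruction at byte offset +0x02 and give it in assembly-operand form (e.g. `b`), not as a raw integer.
+0x02: 80 41 ⇒ word 0x4180 (little)
  top 5b → 0x8 → sub [RR]
  rd@[10:8]=0x1 ⇒ b
  rs@[7:5]=0x4 ⇒ e

b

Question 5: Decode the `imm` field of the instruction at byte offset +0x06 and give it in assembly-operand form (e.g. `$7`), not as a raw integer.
off 0x06: read 9c e7 as little → 0xe79c
  top 5b → 0x1c → sbi [RI]
  rd@[10:8]=0x7 ⇒ m
  imm@[7:0]=0x9c ⇒ $156

$156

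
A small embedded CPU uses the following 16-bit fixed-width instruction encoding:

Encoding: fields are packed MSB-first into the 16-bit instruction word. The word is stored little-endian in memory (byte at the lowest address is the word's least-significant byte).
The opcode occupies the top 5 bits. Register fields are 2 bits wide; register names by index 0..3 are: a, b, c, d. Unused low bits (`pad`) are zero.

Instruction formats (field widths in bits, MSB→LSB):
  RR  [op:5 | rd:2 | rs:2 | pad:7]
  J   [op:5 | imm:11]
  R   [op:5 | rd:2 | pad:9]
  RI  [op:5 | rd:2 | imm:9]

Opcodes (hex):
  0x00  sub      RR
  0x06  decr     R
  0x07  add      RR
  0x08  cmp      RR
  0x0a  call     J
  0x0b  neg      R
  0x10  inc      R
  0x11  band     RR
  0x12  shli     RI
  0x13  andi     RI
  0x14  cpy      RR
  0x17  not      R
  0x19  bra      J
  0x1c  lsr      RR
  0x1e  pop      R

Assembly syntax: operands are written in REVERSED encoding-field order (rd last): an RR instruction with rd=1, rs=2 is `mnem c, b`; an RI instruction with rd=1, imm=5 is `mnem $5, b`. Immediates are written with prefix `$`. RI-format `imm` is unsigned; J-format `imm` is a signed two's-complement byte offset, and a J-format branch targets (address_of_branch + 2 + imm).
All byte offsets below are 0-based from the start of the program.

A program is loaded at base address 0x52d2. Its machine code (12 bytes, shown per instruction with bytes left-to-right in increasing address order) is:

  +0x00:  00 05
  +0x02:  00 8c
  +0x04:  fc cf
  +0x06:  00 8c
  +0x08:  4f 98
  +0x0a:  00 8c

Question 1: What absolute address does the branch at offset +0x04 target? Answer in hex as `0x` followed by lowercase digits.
+0x04: fc cf ⇒ word 0xcffc (little)
  top 5b → 0x19 → bra [J]
  imm: (w>>0)&0x7ff=0x7fc (s11→-4) → $-4
  target = base 0x52d2 + off 0x04 + 2 + imm -4 = 0x52d4

0x52d4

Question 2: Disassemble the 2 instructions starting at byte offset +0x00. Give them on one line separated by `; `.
sub c, c; band a, c

[00] 00 05 → 0x0500
  top 5b → 0x0 → sub [RR]
  [10:9] rd=2 = c
  [8:7] rs=2 = c
[02] 00 8c → 0x8c00
  top 5b → 0x11 → band [RR]
  [10:9] rd=2 = c
  [8:7] rs=0 = a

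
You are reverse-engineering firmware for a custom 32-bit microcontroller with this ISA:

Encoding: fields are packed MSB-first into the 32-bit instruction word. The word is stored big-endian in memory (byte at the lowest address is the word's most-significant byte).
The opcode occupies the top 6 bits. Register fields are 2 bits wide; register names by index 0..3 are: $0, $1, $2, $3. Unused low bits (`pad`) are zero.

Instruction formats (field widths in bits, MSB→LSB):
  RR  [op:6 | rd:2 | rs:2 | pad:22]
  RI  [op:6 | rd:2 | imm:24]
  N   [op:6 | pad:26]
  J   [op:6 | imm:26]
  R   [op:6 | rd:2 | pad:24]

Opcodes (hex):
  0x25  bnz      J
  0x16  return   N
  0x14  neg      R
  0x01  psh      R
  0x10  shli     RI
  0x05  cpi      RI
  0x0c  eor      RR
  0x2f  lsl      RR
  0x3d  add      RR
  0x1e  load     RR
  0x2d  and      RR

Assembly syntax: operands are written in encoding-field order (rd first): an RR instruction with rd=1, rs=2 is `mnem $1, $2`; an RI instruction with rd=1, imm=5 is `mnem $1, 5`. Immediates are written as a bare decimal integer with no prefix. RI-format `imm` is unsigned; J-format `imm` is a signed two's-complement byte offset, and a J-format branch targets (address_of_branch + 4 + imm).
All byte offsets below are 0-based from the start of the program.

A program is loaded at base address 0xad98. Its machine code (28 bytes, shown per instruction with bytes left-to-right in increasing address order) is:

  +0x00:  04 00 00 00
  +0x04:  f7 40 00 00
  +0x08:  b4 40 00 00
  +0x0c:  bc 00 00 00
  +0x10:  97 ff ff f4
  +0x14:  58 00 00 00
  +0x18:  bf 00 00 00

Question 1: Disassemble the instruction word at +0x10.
bnz -12

off 0x10: read 97 ff ff f4 as big → 0x97fffff4
  opcode bits[31:26]=0x25: bnz/J
  imm@[25:0]=0x3fffff4 (s26→-12) ⇒ -12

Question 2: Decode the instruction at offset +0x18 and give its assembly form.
off 0x18: read bf 00 00 00 as big → 0xbf000000
  op=0xbf000000>>26=0x2f ⇒ lsl (RR)
  rd: (w>>24)&0x3=0x3 → $3
  rs: (w>>22)&0x3=0x0 → $0

lsl $3, $0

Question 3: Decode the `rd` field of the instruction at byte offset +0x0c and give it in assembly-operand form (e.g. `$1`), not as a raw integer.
+0x0c: bc 00 00 00 ⇒ word 0xbc000000 (big)
  top 6b → 0x2f → lsl [RR]
  rd@[25:24]=0x0 ⇒ $0
  rs@[23:22]=0x0 ⇒ $0

$0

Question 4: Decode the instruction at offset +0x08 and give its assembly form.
@+08  big-endian(b4 40 00 00) = 0xb4400000
  opcode bits[31:26]=0x2d: and/RR
  rd@[25:24]=0x0 ⇒ $0
  rs@[23:22]=0x1 ⇒ $1

and $0, $1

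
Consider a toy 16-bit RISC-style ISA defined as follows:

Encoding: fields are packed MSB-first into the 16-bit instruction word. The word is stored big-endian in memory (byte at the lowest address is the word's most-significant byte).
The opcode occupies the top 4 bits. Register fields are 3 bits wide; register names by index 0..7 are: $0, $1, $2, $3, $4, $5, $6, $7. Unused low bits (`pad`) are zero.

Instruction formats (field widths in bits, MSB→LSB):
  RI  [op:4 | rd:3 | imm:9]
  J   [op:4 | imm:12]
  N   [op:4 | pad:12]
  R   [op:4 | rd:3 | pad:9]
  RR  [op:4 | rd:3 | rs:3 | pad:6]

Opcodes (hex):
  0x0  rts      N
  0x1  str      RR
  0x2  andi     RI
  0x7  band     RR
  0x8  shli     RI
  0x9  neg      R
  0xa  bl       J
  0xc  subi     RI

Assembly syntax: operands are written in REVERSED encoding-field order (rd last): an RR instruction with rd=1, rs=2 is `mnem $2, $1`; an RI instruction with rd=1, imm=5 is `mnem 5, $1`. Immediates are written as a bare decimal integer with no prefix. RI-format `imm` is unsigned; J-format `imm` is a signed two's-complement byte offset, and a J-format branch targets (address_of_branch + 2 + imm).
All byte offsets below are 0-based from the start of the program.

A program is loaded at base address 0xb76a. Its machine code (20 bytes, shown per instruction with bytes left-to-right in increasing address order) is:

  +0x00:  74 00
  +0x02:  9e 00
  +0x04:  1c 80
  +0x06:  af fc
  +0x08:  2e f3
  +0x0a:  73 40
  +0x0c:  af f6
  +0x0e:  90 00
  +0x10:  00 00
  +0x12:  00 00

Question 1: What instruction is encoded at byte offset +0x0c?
off 0x0c: read af f6 as big → 0xaff6
  op=0xaff6>>12=0xa ⇒ bl (J)
  [11:0] imm=4086 (s12→-10) = -10

bl -10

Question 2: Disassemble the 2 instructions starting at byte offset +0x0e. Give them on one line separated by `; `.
neg $0; rts

@+0e  big-endian(90 00) = 0x9000
  opcode bits[15:12]=0x9: neg/R
  [11:9] rd=0 = $0
@+10  big-endian(00 00) = 0x0000
  opcode bits[15:12]=0x0: rts/N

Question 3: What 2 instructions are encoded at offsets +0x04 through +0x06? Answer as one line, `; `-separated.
[04] 1c 80 → 0x1c80
  op=0x1c80>>12=0x1 ⇒ str (RR)
  rd: (w>>9)&0x7=0x6 → $6
  rs: (w>>6)&0x7=0x2 → $2
[06] af fc → 0xaffc
  op=0xaffc>>12=0xa ⇒ bl (J)
  imm: (w>>0)&0xfff=0xffc (s12→-4) → -4

str $2, $6; bl -4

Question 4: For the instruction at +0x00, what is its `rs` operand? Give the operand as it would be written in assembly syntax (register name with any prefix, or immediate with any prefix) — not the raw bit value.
$0

[00] 74 00 → 0x7400
  top 4b → 0x7 → band [RR]
  rd@[11:9]=0x2 ⇒ $2
  rs@[8:6]=0x0 ⇒ $0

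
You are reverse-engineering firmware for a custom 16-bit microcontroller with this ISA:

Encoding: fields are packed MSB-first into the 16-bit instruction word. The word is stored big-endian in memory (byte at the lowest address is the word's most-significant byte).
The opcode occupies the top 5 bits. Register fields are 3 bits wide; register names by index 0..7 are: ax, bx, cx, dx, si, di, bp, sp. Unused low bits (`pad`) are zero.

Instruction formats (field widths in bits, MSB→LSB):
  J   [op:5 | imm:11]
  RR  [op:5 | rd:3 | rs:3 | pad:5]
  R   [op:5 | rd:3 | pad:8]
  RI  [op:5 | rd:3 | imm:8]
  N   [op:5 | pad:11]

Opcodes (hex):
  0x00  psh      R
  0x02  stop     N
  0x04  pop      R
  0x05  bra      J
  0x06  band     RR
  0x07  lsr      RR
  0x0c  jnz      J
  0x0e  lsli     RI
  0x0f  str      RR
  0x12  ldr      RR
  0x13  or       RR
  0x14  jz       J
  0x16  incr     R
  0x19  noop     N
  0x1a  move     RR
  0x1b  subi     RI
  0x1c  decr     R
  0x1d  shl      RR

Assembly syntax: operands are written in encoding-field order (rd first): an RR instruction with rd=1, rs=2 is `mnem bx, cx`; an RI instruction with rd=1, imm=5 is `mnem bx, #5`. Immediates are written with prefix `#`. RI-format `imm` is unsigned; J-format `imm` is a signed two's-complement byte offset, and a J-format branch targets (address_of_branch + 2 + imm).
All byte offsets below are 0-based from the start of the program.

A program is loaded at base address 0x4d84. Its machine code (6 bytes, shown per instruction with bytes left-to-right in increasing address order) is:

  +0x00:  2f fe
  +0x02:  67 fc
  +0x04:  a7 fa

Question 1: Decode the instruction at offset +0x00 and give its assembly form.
bra #-2

@+00  big-endian(2f fe) = 0x2ffe
  opcode bits[15:11]=0x5: bra/J
  imm@[10:0]=0x7fe (s11→-2) ⇒ #-2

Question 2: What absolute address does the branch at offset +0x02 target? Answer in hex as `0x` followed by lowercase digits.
0x4d84

off 0x02: read 67 fc as big → 0x67fc
  top 5b → 0xc → jnz [J]
  imm@[10:0]=0x7fc (s11→-4) ⇒ #-4
  target = base 0x4d84 + off 0x02 + 2 + imm -4 = 0x4d84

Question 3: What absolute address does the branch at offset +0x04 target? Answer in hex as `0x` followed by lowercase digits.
0x4d84

[04] a7 fa → 0xa7fa
  op=0xa7fa>>11=0x14 ⇒ jz (J)
  [10:0] imm=2042 (s11→-6) = #-6
  target = base 0x4d84 + off 0x04 + 2 + imm -6 = 0x4d84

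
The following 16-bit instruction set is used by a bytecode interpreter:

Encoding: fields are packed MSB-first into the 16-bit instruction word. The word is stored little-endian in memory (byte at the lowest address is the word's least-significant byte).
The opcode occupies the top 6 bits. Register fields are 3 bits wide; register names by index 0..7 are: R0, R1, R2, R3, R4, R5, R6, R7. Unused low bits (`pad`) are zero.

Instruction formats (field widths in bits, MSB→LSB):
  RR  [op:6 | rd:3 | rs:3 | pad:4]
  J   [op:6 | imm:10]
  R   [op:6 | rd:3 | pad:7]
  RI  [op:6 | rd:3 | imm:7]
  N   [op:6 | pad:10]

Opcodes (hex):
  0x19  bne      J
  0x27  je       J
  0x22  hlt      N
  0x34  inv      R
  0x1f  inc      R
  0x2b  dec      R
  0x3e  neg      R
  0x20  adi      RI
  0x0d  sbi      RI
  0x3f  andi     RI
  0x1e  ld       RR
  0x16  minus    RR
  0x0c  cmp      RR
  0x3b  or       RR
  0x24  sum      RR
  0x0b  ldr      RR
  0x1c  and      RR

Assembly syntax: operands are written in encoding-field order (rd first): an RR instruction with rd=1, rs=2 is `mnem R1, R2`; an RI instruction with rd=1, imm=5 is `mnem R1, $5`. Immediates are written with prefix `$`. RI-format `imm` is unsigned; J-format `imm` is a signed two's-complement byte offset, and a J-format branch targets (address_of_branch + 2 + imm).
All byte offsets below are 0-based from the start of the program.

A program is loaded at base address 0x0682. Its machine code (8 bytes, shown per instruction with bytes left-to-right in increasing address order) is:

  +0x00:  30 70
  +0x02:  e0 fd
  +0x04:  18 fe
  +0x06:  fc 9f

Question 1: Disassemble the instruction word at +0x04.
+0x04: 18 fe ⇒ word 0xfe18 (little)
  opcode bits[15:10]=0x3f: andi/RI
  rd: (w>>7)&0x7=0x4 → R4
  imm: (w>>0)&0x7f=0x18 → $24

andi R4, $24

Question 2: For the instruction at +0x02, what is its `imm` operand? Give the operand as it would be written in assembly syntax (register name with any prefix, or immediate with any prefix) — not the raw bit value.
$96

off 0x02: read e0 fd as little → 0xfde0
  top 6b → 0x3f → andi [RI]
  rd: (w>>7)&0x7=0x3 → R3
  imm: (w>>0)&0x7f=0x60 → $96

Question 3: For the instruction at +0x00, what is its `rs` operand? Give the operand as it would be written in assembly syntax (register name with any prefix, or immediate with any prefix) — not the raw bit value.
@+00  little-endian(30 70) = 0x7030
  op=0x7030>>10=0x1c ⇒ and (RR)
  [9:7] rd=0 = R0
  [6:4] rs=3 = R3

R3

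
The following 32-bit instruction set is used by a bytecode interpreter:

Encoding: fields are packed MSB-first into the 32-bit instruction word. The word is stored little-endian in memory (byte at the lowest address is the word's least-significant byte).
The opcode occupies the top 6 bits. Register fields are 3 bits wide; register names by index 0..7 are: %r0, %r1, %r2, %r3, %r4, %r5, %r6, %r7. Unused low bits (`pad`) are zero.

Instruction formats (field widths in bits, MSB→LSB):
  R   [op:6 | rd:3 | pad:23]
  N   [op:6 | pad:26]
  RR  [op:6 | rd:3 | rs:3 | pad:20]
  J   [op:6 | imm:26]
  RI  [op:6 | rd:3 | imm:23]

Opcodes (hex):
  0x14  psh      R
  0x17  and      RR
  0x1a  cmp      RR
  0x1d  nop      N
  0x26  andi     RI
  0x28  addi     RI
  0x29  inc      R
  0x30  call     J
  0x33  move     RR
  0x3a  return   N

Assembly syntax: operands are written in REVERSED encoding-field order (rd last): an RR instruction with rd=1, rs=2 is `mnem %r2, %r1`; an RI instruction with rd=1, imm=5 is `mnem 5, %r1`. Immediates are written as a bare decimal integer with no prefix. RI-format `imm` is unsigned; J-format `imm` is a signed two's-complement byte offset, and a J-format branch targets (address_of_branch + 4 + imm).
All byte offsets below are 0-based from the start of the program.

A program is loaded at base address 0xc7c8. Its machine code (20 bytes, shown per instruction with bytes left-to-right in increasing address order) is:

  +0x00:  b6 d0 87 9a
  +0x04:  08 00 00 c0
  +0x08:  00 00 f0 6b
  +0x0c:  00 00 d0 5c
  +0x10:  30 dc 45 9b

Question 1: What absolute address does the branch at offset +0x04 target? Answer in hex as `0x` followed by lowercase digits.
0xc7d8

+0x04: 08 00 00 c0 ⇒ word 0xc0000008 (little)
  op=0xc0000008>>26=0x30 ⇒ call (J)
  [25:0] imm=8 = 8
  target = base 0xc7c8 + off 0x04 + 4 + imm 8 = 0xc7d8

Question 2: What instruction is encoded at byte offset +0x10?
andi 4578352, %r6

@+10  little-endian(30 dc 45 9b) = 0x9b45dc30
  top 6b → 0x26 → andi [RI]
  rd@[25:23]=0x6 ⇒ %r6
  imm@[22:0]=0x45dc30 ⇒ 4578352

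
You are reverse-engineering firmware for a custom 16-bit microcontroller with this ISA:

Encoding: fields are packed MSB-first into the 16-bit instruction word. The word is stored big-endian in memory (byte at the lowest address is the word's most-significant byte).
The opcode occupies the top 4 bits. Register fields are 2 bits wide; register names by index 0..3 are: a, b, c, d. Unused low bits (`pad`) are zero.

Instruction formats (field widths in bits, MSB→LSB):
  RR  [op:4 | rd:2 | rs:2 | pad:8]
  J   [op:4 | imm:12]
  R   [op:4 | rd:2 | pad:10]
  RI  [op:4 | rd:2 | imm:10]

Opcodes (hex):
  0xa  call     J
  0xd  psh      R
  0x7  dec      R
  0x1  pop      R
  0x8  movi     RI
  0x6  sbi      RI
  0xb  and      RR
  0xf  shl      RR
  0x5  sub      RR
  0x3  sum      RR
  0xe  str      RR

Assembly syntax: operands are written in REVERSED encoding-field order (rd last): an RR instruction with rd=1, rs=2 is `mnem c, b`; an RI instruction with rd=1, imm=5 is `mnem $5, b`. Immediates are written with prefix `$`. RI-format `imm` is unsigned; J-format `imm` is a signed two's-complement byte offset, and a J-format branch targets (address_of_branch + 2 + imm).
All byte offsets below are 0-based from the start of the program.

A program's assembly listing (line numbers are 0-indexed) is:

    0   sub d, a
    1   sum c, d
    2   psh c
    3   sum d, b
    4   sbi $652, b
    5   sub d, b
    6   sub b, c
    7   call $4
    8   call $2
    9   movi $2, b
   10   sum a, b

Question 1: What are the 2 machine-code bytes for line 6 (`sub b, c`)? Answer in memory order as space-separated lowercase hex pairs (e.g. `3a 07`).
6. sub fields op=0x5:4|rd=2:2|rs=1:2|pad=0:8 → word 5900h → 59 00

59 00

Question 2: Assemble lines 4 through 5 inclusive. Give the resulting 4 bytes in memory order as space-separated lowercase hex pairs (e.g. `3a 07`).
L4: sbi op=0x6:4|rd=1:2|imm=652:10 ⇒ 0x668c ⇒ big 66 8c
L5: sub op=0x5:4|rd=1:2|rs=3:2|pad=0:8 ⇒ 0x5700 ⇒ big 57 00

66 8c 57 00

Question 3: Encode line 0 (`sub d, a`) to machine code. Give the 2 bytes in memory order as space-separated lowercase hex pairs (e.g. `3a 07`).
53 00

L0: sub op=0x5:4|rd=0:2|rs=3:2|pad=0:8 ⇒ 0x5300 ⇒ big 53 00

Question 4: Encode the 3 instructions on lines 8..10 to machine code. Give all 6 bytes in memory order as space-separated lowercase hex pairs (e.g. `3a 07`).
a0 02 84 02 34 00

line 8 (call): pack op=0xa:4|imm=2:12 = 0xa002; big→ a0 02
line 9 (movi): pack op=0x8:4|rd=1:2|imm=2:10 = 0x8402; big→ 84 02
line 10 (sum): pack op=0x3:4|rd=1:2|rs=0:2|pad=0:8 = 0x3400; big→ 34 00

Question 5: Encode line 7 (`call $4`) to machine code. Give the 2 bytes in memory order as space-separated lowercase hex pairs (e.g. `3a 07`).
a0 04

7. call fields op=0xa:4|imm=4:12 → word a004h → a0 04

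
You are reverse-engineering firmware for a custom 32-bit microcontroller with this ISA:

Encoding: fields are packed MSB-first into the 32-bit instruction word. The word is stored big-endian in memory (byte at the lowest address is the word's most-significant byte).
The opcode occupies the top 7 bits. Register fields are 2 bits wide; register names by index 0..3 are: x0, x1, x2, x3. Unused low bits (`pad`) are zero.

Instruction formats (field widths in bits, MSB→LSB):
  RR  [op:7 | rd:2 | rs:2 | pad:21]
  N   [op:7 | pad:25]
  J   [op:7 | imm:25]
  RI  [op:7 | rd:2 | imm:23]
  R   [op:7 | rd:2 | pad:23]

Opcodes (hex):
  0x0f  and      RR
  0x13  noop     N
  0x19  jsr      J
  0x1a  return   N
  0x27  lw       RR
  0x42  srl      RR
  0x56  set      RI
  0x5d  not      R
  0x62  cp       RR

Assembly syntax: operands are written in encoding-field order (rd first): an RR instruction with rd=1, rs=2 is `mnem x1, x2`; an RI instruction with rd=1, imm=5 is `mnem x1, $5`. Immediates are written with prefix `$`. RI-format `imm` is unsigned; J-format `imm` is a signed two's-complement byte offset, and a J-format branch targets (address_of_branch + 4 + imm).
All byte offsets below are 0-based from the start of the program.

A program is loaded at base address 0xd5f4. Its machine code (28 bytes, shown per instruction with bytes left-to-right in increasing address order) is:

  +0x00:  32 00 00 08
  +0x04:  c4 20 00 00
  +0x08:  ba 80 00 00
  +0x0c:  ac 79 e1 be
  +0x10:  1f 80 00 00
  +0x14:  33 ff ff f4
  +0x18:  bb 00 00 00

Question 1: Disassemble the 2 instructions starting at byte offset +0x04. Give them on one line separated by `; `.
+0x04: c4 20 00 00 ⇒ word 0xc4200000 (big)
  opcode bits[31:25]=0x62: cp/RR
  rd: (w>>23)&0x3=0x0 → x0
  rs: (w>>21)&0x3=0x1 → x1
+0x08: ba 80 00 00 ⇒ word 0xba800000 (big)
  opcode bits[31:25]=0x5d: not/R
  rd: (w>>23)&0x3=0x1 → x1

cp x0, x1; not x1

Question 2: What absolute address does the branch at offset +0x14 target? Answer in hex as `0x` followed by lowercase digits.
[14] 33 ff ff f4 → 0x33fffff4
  opcode bits[31:25]=0x19: jsr/J
  imm: (w>>0)&0x1ffffff=0x1fffff4 (s25→-12) → $-12
  target = base 0xd5f4 + off 0x14 + 4 + imm -12 = 0xd600

0xd600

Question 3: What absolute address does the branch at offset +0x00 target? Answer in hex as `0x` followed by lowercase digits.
0xd600

off 0x00: read 32 00 00 08 as big → 0x32000008
  top 7b → 0x19 → jsr [J]
  imm@[24:0]=0x8 ⇒ $8
  target = base 0xd5f4 + off 0x00 + 4 + imm 8 = 0xd600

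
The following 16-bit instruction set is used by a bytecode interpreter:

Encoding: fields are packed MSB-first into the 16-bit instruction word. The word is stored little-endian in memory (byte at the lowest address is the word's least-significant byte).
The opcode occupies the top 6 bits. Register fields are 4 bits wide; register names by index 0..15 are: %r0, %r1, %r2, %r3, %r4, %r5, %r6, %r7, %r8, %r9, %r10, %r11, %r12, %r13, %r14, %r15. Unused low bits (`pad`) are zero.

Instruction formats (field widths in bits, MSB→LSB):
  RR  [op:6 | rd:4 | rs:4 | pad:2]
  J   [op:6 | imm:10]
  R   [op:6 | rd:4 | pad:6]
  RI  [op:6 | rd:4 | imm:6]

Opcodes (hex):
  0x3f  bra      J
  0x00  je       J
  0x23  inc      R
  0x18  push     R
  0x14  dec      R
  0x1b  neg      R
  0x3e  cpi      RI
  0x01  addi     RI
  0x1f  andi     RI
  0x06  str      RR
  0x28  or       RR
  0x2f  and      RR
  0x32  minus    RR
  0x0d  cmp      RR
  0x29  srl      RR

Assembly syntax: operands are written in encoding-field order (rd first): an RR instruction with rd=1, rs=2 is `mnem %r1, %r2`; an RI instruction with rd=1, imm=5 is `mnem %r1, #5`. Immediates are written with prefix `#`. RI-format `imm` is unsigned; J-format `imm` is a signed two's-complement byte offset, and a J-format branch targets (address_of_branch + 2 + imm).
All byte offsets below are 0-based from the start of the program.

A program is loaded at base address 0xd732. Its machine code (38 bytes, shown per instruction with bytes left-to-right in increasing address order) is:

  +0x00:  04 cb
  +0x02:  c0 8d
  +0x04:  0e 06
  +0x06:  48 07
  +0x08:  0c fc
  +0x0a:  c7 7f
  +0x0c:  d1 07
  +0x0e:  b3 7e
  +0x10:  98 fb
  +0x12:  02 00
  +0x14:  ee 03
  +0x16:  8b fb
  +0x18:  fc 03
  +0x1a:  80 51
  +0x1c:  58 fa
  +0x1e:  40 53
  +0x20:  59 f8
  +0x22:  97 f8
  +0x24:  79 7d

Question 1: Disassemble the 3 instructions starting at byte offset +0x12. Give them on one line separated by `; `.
@+12  little-endian(02 00) = 0x0002
  opcode bits[15:10]=0x0: je/J
  imm: (w>>0)&0x3ff=0x2 → #2
@+14  little-endian(ee 03) = 0x03ee
  opcode bits[15:10]=0x0: je/J
  imm: (w>>0)&0x3ff=0x3ee (s10→-18) → #-18
@+16  little-endian(8b fb) = 0xfb8b
  opcode bits[15:10]=0x3e: cpi/RI
  rd: (w>>6)&0xf=0xe → %r14
  imm: (w>>0)&0x3f=0xb → #11

je #2; je #-18; cpi %r14, #11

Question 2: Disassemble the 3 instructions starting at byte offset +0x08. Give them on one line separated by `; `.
bra #12; andi %r15, #7; addi %r15, #17

+0x08: 0c fc ⇒ word 0xfc0c (little)
  op=0xfc0c>>10=0x3f ⇒ bra (J)
  imm: (w>>0)&0x3ff=0xc → #12
+0x0a: c7 7f ⇒ word 0x7fc7 (little)
  op=0x7fc7>>10=0x1f ⇒ andi (RI)
  rd: (w>>6)&0xf=0xf → %r15
  imm: (w>>0)&0x3f=0x7 → #7
+0x0c: d1 07 ⇒ word 0x07d1 (little)
  op=0x07d1>>10=0x1 ⇒ addi (RI)
  rd: (w>>6)&0xf=0xf → %r15
  imm: (w>>0)&0x3f=0x11 → #17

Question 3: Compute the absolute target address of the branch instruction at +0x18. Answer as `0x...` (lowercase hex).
@+18  little-endian(fc 03) = 0x03fc
  op=0x03fc>>10=0x0 ⇒ je (J)
  imm@[9:0]=0x3fc (s10→-4) ⇒ #-4
  target = base 0xd732 + off 0x18 + 2 + imm -4 = 0xd748

0xd748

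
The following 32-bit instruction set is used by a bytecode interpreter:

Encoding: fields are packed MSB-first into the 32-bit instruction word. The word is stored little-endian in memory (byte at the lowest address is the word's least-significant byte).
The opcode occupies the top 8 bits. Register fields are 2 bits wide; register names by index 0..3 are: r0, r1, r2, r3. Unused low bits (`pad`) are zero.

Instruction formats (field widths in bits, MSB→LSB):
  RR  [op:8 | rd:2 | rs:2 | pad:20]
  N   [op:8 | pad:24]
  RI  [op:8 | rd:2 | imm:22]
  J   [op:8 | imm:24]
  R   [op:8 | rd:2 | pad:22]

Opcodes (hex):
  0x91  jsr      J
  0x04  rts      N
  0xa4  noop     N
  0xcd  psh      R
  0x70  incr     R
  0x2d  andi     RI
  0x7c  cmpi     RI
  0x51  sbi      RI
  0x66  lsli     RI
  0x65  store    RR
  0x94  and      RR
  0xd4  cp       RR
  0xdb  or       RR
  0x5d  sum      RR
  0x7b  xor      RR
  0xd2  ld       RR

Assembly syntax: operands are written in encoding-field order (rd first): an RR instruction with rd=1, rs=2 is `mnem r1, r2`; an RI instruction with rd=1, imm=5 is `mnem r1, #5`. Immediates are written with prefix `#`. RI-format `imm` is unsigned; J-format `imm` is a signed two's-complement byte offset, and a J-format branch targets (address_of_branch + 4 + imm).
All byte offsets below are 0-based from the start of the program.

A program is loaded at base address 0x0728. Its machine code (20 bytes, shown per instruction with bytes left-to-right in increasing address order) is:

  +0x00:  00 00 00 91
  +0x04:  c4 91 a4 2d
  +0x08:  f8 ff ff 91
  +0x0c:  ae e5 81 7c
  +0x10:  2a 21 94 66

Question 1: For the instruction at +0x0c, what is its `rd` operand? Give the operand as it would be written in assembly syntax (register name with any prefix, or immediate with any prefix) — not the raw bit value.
r2

@+0c  little-endian(ae e5 81 7c) = 0x7c81e5ae
  opcode bits[31:24]=0x7c: cmpi/RI
  rd: (w>>22)&0x3=0x2 → r2
  imm: (w>>0)&0x3fffff=0x1e5ae → #124334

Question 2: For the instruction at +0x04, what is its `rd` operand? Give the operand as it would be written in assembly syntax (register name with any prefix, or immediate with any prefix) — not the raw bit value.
+0x04: c4 91 a4 2d ⇒ word 0x2da491c4 (little)
  top 8b → 0x2d → andi [RI]
  rd: (w>>22)&0x3=0x2 → r2
  imm: (w>>0)&0x3fffff=0x2491c4 → #2396612

r2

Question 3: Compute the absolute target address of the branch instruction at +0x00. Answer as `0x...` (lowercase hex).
0x072c

@+00  little-endian(00 00 00 91) = 0x91000000
  op=0x91000000>>24=0x91 ⇒ jsr (J)
  [23:0] imm=0 = #0
  target = base 0x0728 + off 0x00 + 4 + imm 0 = 0x072c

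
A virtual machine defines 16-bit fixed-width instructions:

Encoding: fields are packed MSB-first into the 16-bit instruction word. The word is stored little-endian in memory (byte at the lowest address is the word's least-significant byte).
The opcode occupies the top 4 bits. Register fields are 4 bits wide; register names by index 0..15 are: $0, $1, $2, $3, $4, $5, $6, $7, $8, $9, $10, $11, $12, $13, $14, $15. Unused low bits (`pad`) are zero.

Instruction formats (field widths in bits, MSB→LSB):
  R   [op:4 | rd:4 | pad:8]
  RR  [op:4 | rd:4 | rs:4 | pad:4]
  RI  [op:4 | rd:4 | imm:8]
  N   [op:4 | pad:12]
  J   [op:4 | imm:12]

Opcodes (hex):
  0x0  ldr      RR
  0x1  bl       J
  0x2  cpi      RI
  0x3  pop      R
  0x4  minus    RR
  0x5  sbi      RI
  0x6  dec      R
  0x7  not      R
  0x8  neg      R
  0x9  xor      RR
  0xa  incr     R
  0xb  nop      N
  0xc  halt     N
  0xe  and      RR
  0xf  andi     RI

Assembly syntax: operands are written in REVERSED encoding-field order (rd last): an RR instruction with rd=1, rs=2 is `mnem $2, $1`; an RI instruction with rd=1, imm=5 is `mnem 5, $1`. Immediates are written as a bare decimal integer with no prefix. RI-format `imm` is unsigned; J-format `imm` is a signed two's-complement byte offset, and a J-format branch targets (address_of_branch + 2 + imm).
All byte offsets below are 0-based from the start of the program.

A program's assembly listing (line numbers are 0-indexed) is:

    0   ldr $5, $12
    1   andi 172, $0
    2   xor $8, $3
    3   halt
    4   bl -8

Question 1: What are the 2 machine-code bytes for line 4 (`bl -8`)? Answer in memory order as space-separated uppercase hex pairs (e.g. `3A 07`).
F8 1F

line 4 (bl): pack op=0x1:4|imm=-8:12 = 0x1ff8; little→ f8 1f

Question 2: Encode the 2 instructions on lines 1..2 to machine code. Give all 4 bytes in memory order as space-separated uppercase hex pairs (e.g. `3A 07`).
AC F0 80 93

line 1 (andi): pack op=0xf:4|rd=0:4|imm=172:8 = 0xf0ac; little→ ac f0
line 2 (xor): pack op=0x9:4|rd=3:4|rs=8:4|pad=0:4 = 0x9380; little→ 80 93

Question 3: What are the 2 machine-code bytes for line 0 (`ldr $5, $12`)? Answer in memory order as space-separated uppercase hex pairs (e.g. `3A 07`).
line 0 (ldr): pack op=0x0:4|rd=12:4|rs=5:4|pad=0:4 = 0x0c50; little→ 50 0c

50 0C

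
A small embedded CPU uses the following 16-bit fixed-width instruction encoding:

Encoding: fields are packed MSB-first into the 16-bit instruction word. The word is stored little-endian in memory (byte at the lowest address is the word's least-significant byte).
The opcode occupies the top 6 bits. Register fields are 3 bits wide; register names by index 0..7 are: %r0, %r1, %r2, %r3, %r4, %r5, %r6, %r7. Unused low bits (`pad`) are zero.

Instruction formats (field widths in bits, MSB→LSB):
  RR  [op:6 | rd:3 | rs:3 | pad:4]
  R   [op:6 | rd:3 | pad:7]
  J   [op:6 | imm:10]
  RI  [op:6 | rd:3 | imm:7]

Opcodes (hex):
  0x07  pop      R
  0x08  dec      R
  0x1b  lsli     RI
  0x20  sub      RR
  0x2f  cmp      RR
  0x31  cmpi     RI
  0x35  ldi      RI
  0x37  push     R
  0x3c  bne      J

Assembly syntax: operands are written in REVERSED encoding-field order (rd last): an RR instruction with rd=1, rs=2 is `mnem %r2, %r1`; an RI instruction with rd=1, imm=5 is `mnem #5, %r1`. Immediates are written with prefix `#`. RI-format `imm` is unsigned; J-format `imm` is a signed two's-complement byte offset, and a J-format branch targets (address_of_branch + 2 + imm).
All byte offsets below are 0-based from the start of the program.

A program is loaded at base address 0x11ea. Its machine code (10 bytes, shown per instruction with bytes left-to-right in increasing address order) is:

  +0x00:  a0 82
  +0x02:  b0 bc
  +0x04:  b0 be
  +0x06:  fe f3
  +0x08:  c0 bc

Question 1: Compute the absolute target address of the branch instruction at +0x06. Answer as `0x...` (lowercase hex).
0x11f0

@+06  little-endian(fe f3) = 0xf3fe
  opcode bits[15:10]=0x3c: bne/J
  imm@[9:0]=0x3fe (s10→-2) ⇒ #-2
  target = base 0x11ea + off 0x06 + 2 + imm -2 = 0x11f0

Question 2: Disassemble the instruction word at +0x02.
cmp %r3, %r1

[02] b0 bc → 0xbcb0
  top 6b → 0x2f → cmp [RR]
  [9:7] rd=1 = %r1
  [6:4] rs=3 = %r3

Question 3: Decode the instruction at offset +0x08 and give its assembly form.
cmp %r4, %r1

+0x08: c0 bc ⇒ word 0xbcc0 (little)
  opcode bits[15:10]=0x2f: cmp/RR
  [9:7] rd=1 = %r1
  [6:4] rs=4 = %r4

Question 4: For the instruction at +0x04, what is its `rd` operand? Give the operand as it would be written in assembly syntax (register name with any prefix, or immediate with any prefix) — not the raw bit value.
[04] b0 be → 0xbeb0
  op=0xbeb0>>10=0x2f ⇒ cmp (RR)
  rd@[9:7]=0x5 ⇒ %r5
  rs@[6:4]=0x3 ⇒ %r3

%r5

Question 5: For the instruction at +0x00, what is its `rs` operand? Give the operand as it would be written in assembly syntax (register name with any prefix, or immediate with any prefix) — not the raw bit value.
%r2

@+00  little-endian(a0 82) = 0x82a0
  op=0x82a0>>10=0x20 ⇒ sub (RR)
  rd@[9:7]=0x5 ⇒ %r5
  rs@[6:4]=0x2 ⇒ %r2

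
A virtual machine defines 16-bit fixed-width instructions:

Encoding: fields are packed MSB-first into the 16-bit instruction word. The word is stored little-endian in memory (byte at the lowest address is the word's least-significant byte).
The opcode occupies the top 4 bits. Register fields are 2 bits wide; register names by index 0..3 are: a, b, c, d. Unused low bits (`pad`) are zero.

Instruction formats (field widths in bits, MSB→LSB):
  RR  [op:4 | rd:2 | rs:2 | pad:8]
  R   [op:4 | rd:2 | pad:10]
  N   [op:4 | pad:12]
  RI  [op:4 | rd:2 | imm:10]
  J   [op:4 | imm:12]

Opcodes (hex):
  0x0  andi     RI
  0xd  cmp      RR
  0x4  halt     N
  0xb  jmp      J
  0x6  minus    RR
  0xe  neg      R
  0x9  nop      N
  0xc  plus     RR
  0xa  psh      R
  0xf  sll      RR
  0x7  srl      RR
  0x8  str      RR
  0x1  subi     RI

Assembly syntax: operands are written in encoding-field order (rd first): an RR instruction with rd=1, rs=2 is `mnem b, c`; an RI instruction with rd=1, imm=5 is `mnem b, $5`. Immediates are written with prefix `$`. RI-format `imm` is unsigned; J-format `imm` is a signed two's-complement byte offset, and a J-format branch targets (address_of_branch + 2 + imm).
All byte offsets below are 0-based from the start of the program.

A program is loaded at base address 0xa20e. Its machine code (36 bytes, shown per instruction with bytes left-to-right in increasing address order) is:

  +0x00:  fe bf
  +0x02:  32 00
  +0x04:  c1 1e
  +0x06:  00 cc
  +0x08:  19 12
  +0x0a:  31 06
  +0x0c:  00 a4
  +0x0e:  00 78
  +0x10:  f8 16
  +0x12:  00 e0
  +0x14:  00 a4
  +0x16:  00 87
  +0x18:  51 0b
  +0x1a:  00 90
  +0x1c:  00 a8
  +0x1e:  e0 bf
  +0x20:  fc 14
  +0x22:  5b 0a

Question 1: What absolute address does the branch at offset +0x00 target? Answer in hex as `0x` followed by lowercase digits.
[00] fe bf → 0xbffe
  top 4b → 0xb → jmp [J]
  [11:0] imm=4094 (s12→-2) = $-2
  target = base 0xa20e + off 0x00 + 2 + imm -2 = 0xa20e

0xa20e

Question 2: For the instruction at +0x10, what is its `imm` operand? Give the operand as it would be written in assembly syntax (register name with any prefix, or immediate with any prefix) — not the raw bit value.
@+10  little-endian(f8 16) = 0x16f8
  top 4b → 0x1 → subi [RI]
  [11:10] rd=1 = b
  [9:0] imm=760 = $760

$760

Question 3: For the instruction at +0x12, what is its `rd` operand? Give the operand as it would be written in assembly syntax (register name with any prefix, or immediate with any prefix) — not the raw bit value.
+0x12: 00 e0 ⇒ word 0xe000 (little)
  opcode bits[15:12]=0xe: neg/R
  [11:10] rd=0 = a

a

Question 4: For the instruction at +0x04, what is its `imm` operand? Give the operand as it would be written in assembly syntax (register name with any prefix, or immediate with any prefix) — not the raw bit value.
[04] c1 1e → 0x1ec1
  op=0x1ec1>>12=0x1 ⇒ subi (RI)
  [11:10] rd=3 = d
  [9:0] imm=705 = $705

$705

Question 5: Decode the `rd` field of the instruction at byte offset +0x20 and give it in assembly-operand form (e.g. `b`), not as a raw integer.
@+20  little-endian(fc 14) = 0x14fc
  top 4b → 0x1 → subi [RI]
  rd: (w>>10)&0x3=0x1 → b
  imm: (w>>0)&0x3ff=0xfc → $252

b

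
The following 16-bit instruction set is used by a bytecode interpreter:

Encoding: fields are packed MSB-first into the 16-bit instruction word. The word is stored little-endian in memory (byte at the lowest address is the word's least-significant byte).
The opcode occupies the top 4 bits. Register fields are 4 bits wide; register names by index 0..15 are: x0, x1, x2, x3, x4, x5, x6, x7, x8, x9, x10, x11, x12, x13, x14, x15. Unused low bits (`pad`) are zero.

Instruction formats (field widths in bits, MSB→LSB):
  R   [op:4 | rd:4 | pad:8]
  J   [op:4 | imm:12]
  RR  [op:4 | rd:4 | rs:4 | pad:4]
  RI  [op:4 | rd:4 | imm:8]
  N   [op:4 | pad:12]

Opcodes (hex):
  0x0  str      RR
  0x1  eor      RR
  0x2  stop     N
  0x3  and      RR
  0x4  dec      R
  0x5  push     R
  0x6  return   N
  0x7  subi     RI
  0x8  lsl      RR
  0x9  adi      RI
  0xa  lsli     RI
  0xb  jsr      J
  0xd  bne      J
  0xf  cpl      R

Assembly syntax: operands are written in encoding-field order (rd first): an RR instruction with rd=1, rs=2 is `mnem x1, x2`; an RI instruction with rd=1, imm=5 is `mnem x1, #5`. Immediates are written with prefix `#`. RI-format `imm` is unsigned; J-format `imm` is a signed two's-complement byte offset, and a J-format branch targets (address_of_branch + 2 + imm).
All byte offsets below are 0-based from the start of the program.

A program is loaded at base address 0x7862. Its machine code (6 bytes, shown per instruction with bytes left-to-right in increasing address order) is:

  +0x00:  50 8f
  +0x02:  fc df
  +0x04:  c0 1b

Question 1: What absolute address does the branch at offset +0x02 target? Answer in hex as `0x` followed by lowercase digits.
@+02  little-endian(fc df) = 0xdffc
  op=0xdffc>>12=0xd ⇒ bne (J)
  imm@[11:0]=0xffc (s12→-4) ⇒ #-4
  target = base 0x7862 + off 0x02 + 2 + imm -4 = 0x7862

0x7862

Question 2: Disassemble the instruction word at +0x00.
lsl x15, x5

+0x00: 50 8f ⇒ word 0x8f50 (little)
  op=0x8f50>>12=0x8 ⇒ lsl (RR)
  [11:8] rd=15 = x15
  [7:4] rs=5 = x5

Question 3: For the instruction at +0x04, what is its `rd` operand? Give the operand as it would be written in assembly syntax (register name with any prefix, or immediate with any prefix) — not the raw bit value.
x11

[04] c0 1b → 0x1bc0
  opcode bits[15:12]=0x1: eor/RR
  rd: (w>>8)&0xf=0xb → x11
  rs: (w>>4)&0xf=0xc → x12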